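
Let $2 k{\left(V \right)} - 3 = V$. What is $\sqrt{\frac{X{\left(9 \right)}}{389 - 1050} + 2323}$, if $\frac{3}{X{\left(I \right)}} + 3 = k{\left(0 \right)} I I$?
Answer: $\frac{\sqrt{6334411956965}}{52219} \approx 48.198$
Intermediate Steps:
$k{\left(V \right)} = \frac{3}{2} + \frac{V}{2}$
$X{\left(I \right)} = \frac{3}{-3 + \frac{3 I^{2}}{2}}$ ($X{\left(I \right)} = \frac{3}{-3 + \left(\frac{3}{2} + \frac{1}{2} \cdot 0\right) I I} = \frac{3}{-3 + \left(\frac{3}{2} + 0\right) I I} = \frac{3}{-3 + \frac{3 I}{2} I} = \frac{3}{-3 + \frac{3 I^{2}}{2}}$)
$\sqrt{\frac{X{\left(9 \right)}}{389 - 1050} + 2323} = \sqrt{\frac{2 \frac{1}{-2 + 9^{2}}}{389 - 1050} + 2323} = \sqrt{\frac{2 \frac{1}{-2 + 81}}{389 - 1050} + 2323} = \sqrt{\frac{2 \cdot \frac{1}{79}}{-661} + 2323} = \sqrt{2 \cdot \frac{1}{79} \left(- \frac{1}{661}\right) + 2323} = \sqrt{\frac{2}{79} \left(- \frac{1}{661}\right) + 2323} = \sqrt{- \frac{2}{52219} + 2323} = \sqrt{\frac{121304735}{52219}} = \frac{\sqrt{6334411956965}}{52219}$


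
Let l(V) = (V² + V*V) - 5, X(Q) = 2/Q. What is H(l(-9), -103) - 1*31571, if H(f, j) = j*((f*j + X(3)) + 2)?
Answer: 4901302/3 ≈ 1.6338e+6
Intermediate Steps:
l(V) = -5 + 2*V² (l(V) = (V² + V²) - 5 = 2*V² - 5 = -5 + 2*V²)
H(f, j) = j*(8/3 + f*j) (H(f, j) = j*((f*j + 2/3) + 2) = j*((f*j + 2*(⅓)) + 2) = j*((f*j + ⅔) + 2) = j*((⅔ + f*j) + 2) = j*(8/3 + f*j))
H(l(-9), -103) - 1*31571 = (⅓)*(-103)*(8 + 3*(-5 + 2*(-9)²)*(-103)) - 1*31571 = (⅓)*(-103)*(8 + 3*(-5 + 2*81)*(-103)) - 31571 = (⅓)*(-103)*(8 + 3*(-5 + 162)*(-103)) - 31571 = (⅓)*(-103)*(8 + 3*157*(-103)) - 31571 = (⅓)*(-103)*(8 - 48513) - 31571 = (⅓)*(-103)*(-48505) - 31571 = 4996015/3 - 31571 = 4901302/3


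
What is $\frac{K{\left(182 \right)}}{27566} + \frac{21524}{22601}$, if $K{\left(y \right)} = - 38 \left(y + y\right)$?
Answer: $\frac{20050968}{44501369} \approx 0.45057$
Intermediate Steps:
$K{\left(y \right)} = - 76 y$ ($K{\left(y \right)} = - 38 \cdot 2 y = - 76 y$)
$\frac{K{\left(182 \right)}}{27566} + \frac{21524}{22601} = \frac{\left(-76\right) 182}{27566} + \frac{21524}{22601} = \left(-13832\right) \frac{1}{27566} + 21524 \cdot \frac{1}{22601} = - \frac{988}{1969} + \frac{21524}{22601} = \frac{20050968}{44501369}$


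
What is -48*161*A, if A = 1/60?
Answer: -644/5 ≈ -128.80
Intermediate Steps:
A = 1/60 ≈ 0.016667
-48*161*A = -48*161/60 = -7728/60 = -1*644/5 = -644/5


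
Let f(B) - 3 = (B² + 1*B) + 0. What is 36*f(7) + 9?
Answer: 2133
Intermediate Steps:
f(B) = 3 + B + B² (f(B) = 3 + ((B² + 1*B) + 0) = 3 + ((B² + B) + 0) = 3 + ((B + B²) + 0) = 3 + (B + B²) = 3 + B + B²)
36*f(7) + 9 = 36*(3 + 7 + 7²) + 9 = 36*(3 + 7 + 49) + 9 = 36*59 + 9 = 2124 + 9 = 2133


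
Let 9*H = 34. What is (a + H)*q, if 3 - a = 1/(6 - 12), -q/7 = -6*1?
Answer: 875/3 ≈ 291.67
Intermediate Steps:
q = 42 (q = -(-42) = -7*(-6) = 42)
a = 19/6 (a = 3 - 1/(6 - 12) = 3 - 1/(-6) = 3 - 1*(-1/6) = 3 + 1/6 = 19/6 ≈ 3.1667)
H = 34/9 (H = (1/9)*34 = 34/9 ≈ 3.7778)
(a + H)*q = (19/6 + 34/9)*42 = (125/18)*42 = 875/3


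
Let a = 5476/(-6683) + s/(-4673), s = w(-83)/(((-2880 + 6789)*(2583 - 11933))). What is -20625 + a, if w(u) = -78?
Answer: -3923778504290146954/190236248539975 ≈ -20626.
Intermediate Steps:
s = 13/6091525 (s = -78*1/((-2880 + 6789)*(2583 - 11933)) = -78/(3909*(-9350)) = -78/(-36549150) = -78*(-1/36549150) = 13/6091525 ≈ 2.1341e-6)
a = -155878153162579/190236248539975 (a = 5476/(-6683) + (13/6091525)/(-4673) = 5476*(-1/6683) + (13/6091525)*(-1/4673) = -5476/6683 - 13/28465696325 = -155878153162579/190236248539975 ≈ -0.81939)
-20625 + a = -20625 - 155878153162579/190236248539975 = -3923778504290146954/190236248539975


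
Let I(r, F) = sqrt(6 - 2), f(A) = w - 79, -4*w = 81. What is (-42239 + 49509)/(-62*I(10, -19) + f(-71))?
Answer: -29080/893 ≈ -32.564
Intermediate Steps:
w = -81/4 (w = -1/4*81 = -81/4 ≈ -20.250)
f(A) = -397/4 (f(A) = -81/4 - 79 = -397/4)
I(r, F) = 2 (I(r, F) = sqrt(4) = 2)
(-42239 + 49509)/(-62*I(10, -19) + f(-71)) = (-42239 + 49509)/(-62*2 - 397/4) = 7270/(-124 - 397/4) = 7270/(-893/4) = 7270*(-4/893) = -29080/893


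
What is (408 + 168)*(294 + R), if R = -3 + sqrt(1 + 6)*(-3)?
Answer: 167616 - 1728*sqrt(7) ≈ 1.6304e+5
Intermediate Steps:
R = -3 - 3*sqrt(7) (R = -3 + sqrt(7)*(-3) = -3 - 3*sqrt(7) ≈ -10.937)
(408 + 168)*(294 + R) = (408 + 168)*(294 + (-3 - 3*sqrt(7))) = 576*(291 - 3*sqrt(7)) = 167616 - 1728*sqrt(7)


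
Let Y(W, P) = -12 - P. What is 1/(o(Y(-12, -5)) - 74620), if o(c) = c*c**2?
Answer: -1/74963 ≈ -1.3340e-5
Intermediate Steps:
o(c) = c**3
1/(o(Y(-12, -5)) - 74620) = 1/((-12 - 1*(-5))**3 - 74620) = 1/((-12 + 5)**3 - 74620) = 1/((-7)**3 - 74620) = 1/(-343 - 74620) = 1/(-74963) = -1/74963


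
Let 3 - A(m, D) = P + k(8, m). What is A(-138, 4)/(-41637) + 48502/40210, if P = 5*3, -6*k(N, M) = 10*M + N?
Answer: 3043732471/2511335655 ≈ 1.2120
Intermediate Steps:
k(N, M) = -5*M/3 - N/6 (k(N, M) = -(10*M + N)/6 = -(N + 10*M)/6 = -5*M/3 - N/6)
P = 15
A(m, D) = -32/3 + 5*m/3 (A(m, D) = 3 - (15 + (-5*m/3 - ⅙*8)) = 3 - (15 + (-5*m/3 - 4/3)) = 3 - (15 + (-4/3 - 5*m/3)) = 3 - (41/3 - 5*m/3) = 3 + (-41/3 + 5*m/3) = -32/3 + 5*m/3)
A(-138, 4)/(-41637) + 48502/40210 = (-32/3 + (5/3)*(-138))/(-41637) + 48502/40210 = (-32/3 - 230)*(-1/41637) + 48502*(1/40210) = -722/3*(-1/41637) + 24251/20105 = 722/124911 + 24251/20105 = 3043732471/2511335655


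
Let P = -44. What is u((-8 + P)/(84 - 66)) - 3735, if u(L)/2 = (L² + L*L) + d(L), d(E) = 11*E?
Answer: -304979/81 ≈ -3765.2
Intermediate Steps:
u(L) = 4*L² + 22*L (u(L) = 2*((L² + L*L) + 11*L) = 2*((L² + L²) + 11*L) = 2*(2*L² + 11*L) = 4*L² + 22*L)
u((-8 + P)/(84 - 66)) - 3735 = 2*((-8 - 44)/(84 - 66))*(11 + 2*((-8 - 44)/(84 - 66))) - 3735 = 2*(-52/18)*(11 + 2*(-52/18)) - 3735 = 2*(-52*1/18)*(11 + 2*(-52*1/18)) - 3735 = 2*(-26/9)*(11 + 2*(-26/9)) - 3735 = 2*(-26/9)*(11 - 52/9) - 3735 = 2*(-26/9)*(47/9) - 3735 = -2444/81 - 3735 = -304979/81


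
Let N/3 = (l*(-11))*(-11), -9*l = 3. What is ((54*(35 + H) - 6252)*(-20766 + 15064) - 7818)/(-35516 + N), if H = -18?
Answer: -10135550/11879 ≈ -853.23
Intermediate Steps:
l = -⅓ (l = -⅑*3 = -⅓ ≈ -0.33333)
N = -121 (N = 3*(-⅓*(-11)*(-11)) = 3*((11/3)*(-11)) = 3*(-121/3) = -121)
((54*(35 + H) - 6252)*(-20766 + 15064) - 7818)/(-35516 + N) = ((54*(35 - 18) - 6252)*(-20766 + 15064) - 7818)/(-35516 - 121) = ((54*17 - 6252)*(-5702) - 7818)/(-35637) = ((918 - 6252)*(-5702) - 7818)*(-1/35637) = (-5334*(-5702) - 7818)*(-1/35637) = (30414468 - 7818)*(-1/35637) = 30406650*(-1/35637) = -10135550/11879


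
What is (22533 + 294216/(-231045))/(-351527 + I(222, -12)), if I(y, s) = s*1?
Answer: -1735280923/27073776085 ≈ -0.064095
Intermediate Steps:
I(y, s) = s
(22533 + 294216/(-231045))/(-351527 + I(222, -12)) = (22533 + 294216/(-231045))/(-351527 - 12) = (22533 + 294216*(-1/231045))/(-351539) = (22533 - 98072/77015)*(-1/351539) = (1735280923/77015)*(-1/351539) = -1735280923/27073776085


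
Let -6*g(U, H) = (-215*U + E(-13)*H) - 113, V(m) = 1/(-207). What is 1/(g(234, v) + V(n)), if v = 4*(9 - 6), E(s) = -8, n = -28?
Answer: 414/3485809 ≈ 0.00011877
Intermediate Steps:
v = 12 (v = 4*3 = 12)
V(m) = -1/207
g(U, H) = 113/6 + 4*H/3 + 215*U/6 (g(U, H) = -((-215*U - 8*H) - 113)/6 = -(-113 - 215*U - 8*H)/6 = 113/6 + 4*H/3 + 215*U/6)
1/(g(234, v) + V(n)) = 1/((113/6 + (4/3)*12 + (215/6)*234) - 1/207) = 1/((113/6 + 16 + 8385) - 1/207) = 1/(50519/6 - 1/207) = 1/(3485809/414) = 414/3485809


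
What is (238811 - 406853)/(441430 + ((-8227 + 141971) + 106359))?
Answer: -168042/681533 ≈ -0.24656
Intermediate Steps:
(238811 - 406853)/(441430 + ((-8227 + 141971) + 106359)) = -168042/(441430 + (133744 + 106359)) = -168042/(441430 + 240103) = -168042/681533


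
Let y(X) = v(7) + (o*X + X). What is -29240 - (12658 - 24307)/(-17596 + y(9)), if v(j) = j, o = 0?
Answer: -171350283/5860 ≈ -29241.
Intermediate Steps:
y(X) = 7 + X (y(X) = 7 + (0*X + X) = 7 + (0 + X) = 7 + X)
-29240 - (12658 - 24307)/(-17596 + y(9)) = -29240 - (12658 - 24307)/(-17596 + (7 + 9)) = -29240 - (-11649)/(-17596 + 16) = -29240 - (-11649)/(-17580) = -29240 - (-11649)*(-1)/17580 = -29240 - 1*3883/5860 = -29240 - 3883/5860 = -171350283/5860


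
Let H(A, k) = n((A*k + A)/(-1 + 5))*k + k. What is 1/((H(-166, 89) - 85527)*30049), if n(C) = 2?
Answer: -1/2561977740 ≈ -3.9032e-10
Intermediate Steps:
H(A, k) = 3*k (H(A, k) = 2*k + k = 3*k)
1/((H(-166, 89) - 85527)*30049) = 1/((3*89 - 85527)*30049) = (1/30049)/(267 - 85527) = (1/30049)/(-85260) = -1/85260*1/30049 = -1/2561977740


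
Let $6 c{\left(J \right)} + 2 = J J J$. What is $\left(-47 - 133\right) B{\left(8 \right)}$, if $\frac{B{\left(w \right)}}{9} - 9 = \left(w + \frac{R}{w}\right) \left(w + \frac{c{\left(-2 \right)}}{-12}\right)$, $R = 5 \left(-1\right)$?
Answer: $- \frac{894555}{8} \approx -1.1182 \cdot 10^{5}$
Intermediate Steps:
$R = -5$
$c{\left(J \right)} = - \frac{1}{3} + \frac{J^{3}}{6}$ ($c{\left(J \right)} = - \frac{1}{3} + \frac{J J J}{6} = - \frac{1}{3} + \frac{J^{2} J}{6} = - \frac{1}{3} + \frac{J^{3}}{6}$)
$B{\left(w \right)} = 81 + 9 \left(\frac{5}{36} + w\right) \left(w - \frac{5}{w}\right)$ ($B{\left(w \right)} = 81 + 9 \left(w - \frac{5}{w}\right) \left(w + \frac{- \frac{1}{3} + \frac{\left(-2\right)^{3}}{6}}{-12}\right) = 81 + 9 \left(w - \frac{5}{w}\right) \left(w + \left(- \frac{1}{3} + \frac{1}{6} \left(-8\right)\right) \left(- \frac{1}{12}\right)\right) = 81 + 9 \left(w - \frac{5}{w}\right) \left(w + \left(- \frac{1}{3} - \frac{4}{3}\right) \left(- \frac{1}{12}\right)\right) = 81 + 9 \left(w - \frac{5}{w}\right) \left(w - - \frac{5}{36}\right) = 81 + 9 \left(w - \frac{5}{w}\right) \left(w + \frac{5}{36}\right) = 81 + 9 \left(w - \frac{5}{w}\right) \left(\frac{5}{36} + w\right) = 81 + 9 \left(\frac{5}{36} + w\right) \left(w - \frac{5}{w}\right)$)
$\left(-47 - 133\right) B{\left(8 \right)} = \left(-47 - 133\right) \frac{-25 + 8 \left(144 + 5 \cdot 8 + 36 \cdot 8^{2}\right)}{4 \cdot 8} = - 180 \cdot \frac{1}{4} \cdot \frac{1}{8} \left(-25 + 8 \left(144 + 40 + 36 \cdot 64\right)\right) = - 180 \cdot \frac{1}{4} \cdot \frac{1}{8} \left(-25 + 8 \left(144 + 40 + 2304\right)\right) = - 180 \cdot \frac{1}{4} \cdot \frac{1}{8} \left(-25 + 8 \cdot 2488\right) = - 180 \cdot \frac{1}{4} \cdot \frac{1}{8} \left(-25 + 19904\right) = - 180 \cdot \frac{1}{4} \cdot \frac{1}{8} \cdot 19879 = \left(-180\right) \frac{19879}{32} = - \frac{894555}{8}$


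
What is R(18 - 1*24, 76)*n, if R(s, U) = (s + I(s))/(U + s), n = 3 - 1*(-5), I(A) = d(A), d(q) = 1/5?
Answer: -116/175 ≈ -0.66286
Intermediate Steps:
d(q) = ⅕
I(A) = ⅕
n = 8 (n = 3 + 5 = 8)
R(s, U) = (⅕ + s)/(U + s) (R(s, U) = (s + ⅕)/(U + s) = (⅕ + s)/(U + s))
R(18 - 1*24, 76)*n = ((⅕ + (18 - 1*24))/(76 + (18 - 1*24)))*8 = ((⅕ + (18 - 24))/(76 + (18 - 24)))*8 = ((⅕ - 6)/(76 - 6))*8 = (-29/5/70)*8 = ((1/70)*(-29/5))*8 = -29/350*8 = -116/175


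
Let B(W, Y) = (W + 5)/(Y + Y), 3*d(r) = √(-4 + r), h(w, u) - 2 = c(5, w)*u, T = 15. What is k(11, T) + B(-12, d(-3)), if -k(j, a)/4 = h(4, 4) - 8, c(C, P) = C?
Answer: -56 + 3*I*√7/2 ≈ -56.0 + 3.9686*I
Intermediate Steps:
h(w, u) = 2 + 5*u
d(r) = √(-4 + r)/3
k(j, a) = -56 (k(j, a) = -4*((2 + 5*4) - 8) = -4*((2 + 20) - 8) = -4*(22 - 8) = -4*14 = -56)
B(W, Y) = (5 + W)/(2*Y) (B(W, Y) = (5 + W)/((2*Y)) = (5 + W)*(1/(2*Y)) = (5 + W)/(2*Y))
k(11, T) + B(-12, d(-3)) = -56 + (5 - 12)/(2*((√(-4 - 3)/3))) = -56 + (½)*(-7)/(√(-7)/3) = -56 + (½)*(-7)/((I*√7)/3) = -56 + (½)*(-7)/(I*√7/3) = -56 + (½)*(-3*I*√7/7)*(-7) = -56 + 3*I*√7/2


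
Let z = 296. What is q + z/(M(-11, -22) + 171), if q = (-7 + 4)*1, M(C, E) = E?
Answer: -151/149 ≈ -1.0134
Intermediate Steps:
q = -3 (q = -3*1 = -3)
q + z/(M(-11, -22) + 171) = -3 + 296/(-22 + 171) = -3 + 296/149 = -151/149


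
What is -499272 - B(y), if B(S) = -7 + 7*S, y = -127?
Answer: -498376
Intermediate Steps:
-499272 - B(y) = -499272 - (-7 + 7*(-127)) = -499272 - (-7 - 889) = -499272 - 1*(-896) = -499272 + 896 = -498376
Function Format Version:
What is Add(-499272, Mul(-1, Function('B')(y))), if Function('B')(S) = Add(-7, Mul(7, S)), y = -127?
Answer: -498376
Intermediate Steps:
Add(-499272, Mul(-1, Function('B')(y))) = Add(-499272, Mul(-1, Add(-7, Mul(7, -127)))) = Add(-499272, Mul(-1, Add(-7, -889))) = Add(-499272, Mul(-1, -896)) = Add(-499272, 896) = -498376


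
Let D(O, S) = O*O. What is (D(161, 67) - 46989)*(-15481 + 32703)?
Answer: -362833096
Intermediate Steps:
D(O, S) = O²
(D(161, 67) - 46989)*(-15481 + 32703) = (161² - 46989)*(-15481 + 32703) = (25921 - 46989)*17222 = -21068*17222 = -362833096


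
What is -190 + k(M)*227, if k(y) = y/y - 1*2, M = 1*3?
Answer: -417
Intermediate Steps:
M = 3
k(y) = -1 (k(y) = 1 - 2 = -1)
-190 + k(M)*227 = -190 - 1*227 = -190 - 227 = -417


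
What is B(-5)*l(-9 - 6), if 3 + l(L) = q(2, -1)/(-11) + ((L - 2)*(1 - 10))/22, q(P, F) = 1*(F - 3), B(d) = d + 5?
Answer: 0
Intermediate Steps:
B(d) = 5 + d
q(P, F) = -3 + F (q(P, F) = 1*(-3 + F) = -3 + F)
l(L) = -20/11 - 9*L/22 (l(L) = -3 + ((-3 - 1)/(-11) + ((L - 2)*(1 - 10))/22) = -3 + (-4*(-1/11) + ((-2 + L)*(-9))*(1/22)) = -3 + (4/11 + (18 - 9*L)*(1/22)) = -3 + (4/11 + (9/11 - 9*L/22)) = -3 + (13/11 - 9*L/22) = -20/11 - 9*L/22)
B(-5)*l(-9 - 6) = (5 - 5)*(-20/11 - 9*(-9 - 6)/22) = 0*(-20/11 - 9/22*(-15)) = 0*(-20/11 + 135/22) = 0*(95/22) = 0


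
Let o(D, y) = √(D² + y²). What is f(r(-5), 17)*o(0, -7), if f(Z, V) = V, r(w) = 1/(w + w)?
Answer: 119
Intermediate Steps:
r(w) = 1/(2*w)
f(r(-5), 17)*o(0, -7) = 17*√(0² + (-7)²) = 17*√(0 + 49) = 17*√49 = 17*7 = 119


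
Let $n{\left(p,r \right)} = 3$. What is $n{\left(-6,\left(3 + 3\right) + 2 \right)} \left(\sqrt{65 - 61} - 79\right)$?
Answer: $-231$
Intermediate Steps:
$n{\left(-6,\left(3 + 3\right) + 2 \right)} \left(\sqrt{65 - 61} - 79\right) = 3 \left(\sqrt{65 - 61} - 79\right) = 3 \left(\sqrt{4} - 79\right) = 3 \left(2 - 79\right) = 3 \left(-77\right) = -231$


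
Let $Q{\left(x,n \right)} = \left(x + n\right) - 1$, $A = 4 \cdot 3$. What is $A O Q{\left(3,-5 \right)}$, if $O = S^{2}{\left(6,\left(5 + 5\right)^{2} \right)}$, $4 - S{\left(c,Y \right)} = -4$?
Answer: $-2304$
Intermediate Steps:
$A = 12$
$S{\left(c,Y \right)} = 8$ ($S{\left(c,Y \right)} = 4 - -4 = 4 + 4 = 8$)
$Q{\left(x,n \right)} = -1 + n + x$ ($Q{\left(x,n \right)} = \left(n + x\right) - 1 = -1 + n + x$)
$O = 64$ ($O = 8^{2} = 64$)
$A O Q{\left(3,-5 \right)} = 12 \cdot 64 \left(-1 - 5 + 3\right) = 768 \left(-3\right) = -2304$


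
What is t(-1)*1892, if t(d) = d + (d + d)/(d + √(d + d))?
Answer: 1892*(I - √2)/(I + √2) ≈ -630.67 + 1783.8*I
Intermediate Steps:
t(d) = d + 2*d/(d + √2*√d) (t(d) = d + (2*d)/(d + √(2*d)) = d + (2*d)/(d + √2*√d) = d + 2*d/(d + √2*√d))
t(-1)*1892 = (((-1)² + 2*(-1) + √2*(-1)^(3/2))/(-1 + √2*√(-1)))*1892 = ((1 - 2 + √2*(-I))/(-1 + √2*I))*1892 = ((1 - 2 - I*√2)/(-1 + I*√2))*1892 = ((-1 - I*√2)/(-1 + I*√2))*1892 = 1892*(-1 - I*√2)/(-1 + I*√2)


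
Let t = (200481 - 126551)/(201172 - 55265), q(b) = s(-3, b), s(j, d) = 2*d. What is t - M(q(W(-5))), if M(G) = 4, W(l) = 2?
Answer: -509698/145907 ≈ -3.4933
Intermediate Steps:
q(b) = 2*b
t = 73930/145907 ≈ 0.50669
t - M(q(W(-5))) = 73930/145907 - 1*4 = 73930/145907 - 4 = -509698/145907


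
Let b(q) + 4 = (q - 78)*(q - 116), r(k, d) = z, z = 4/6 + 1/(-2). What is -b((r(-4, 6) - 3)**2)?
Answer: -9786169/1296 ≈ -7551.1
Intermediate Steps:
z = 1/6 (z = 4*(1/6) + 1*(-1/2) = 2/3 - 1/2 = 1/6 ≈ 0.16667)
r(k, d) = 1/6
b(q) = -4 + (-116 + q)*(-78 + q) (b(q) = -4 + (q - 78)*(q - 116) = -4 + (-78 + q)*(-116 + q) = -4 + (-116 + q)*(-78 + q))
-b((r(-4, 6) - 3)**2) = -(9044 + ((1/6 - 3)**2)**2 - 194*(1/6 - 3)**2) = -(9044 + ((-17/6)**2)**2 - 194*(-17/6)**2) = -(9044 + (289/36)**2 - 194*289/36) = -(9044 + 83521/1296 - 28033/18) = -1*9786169/1296 = -9786169/1296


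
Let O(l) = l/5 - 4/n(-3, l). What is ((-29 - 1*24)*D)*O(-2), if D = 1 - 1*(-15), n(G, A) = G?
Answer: -11872/15 ≈ -791.47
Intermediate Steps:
D = 16 (D = 1 + 15 = 16)
O(l) = 4/3 + l/5 (O(l) = l/5 - 4/(-3) = l*(1/5) - 4*(-1/3) = l/5 + 4/3 = 4/3 + l/5)
((-29 - 1*24)*D)*O(-2) = ((-29 - 1*24)*16)*(4/3 + (1/5)*(-2)) = ((-29 - 24)*16)*(4/3 - 2/5) = -53*16*(14/15) = -848*14/15 = -11872/15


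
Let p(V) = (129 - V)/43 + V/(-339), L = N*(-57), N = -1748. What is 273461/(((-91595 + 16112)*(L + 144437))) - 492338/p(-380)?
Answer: -132220989448037789485/3480007320464769 ≈ -37994.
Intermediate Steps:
L = 99636 (L = -1748*(-57) = 99636)
p(V) = 3 - 382*V/14577 (p(V) = (129 - V)*(1/43) + V*(-1/339) = (3 - V/43) - V/339 = 3 - 382*V/14577)
273461/(((-91595 + 16112)*(L + 144437))) - 492338/p(-380) = 273461/(((-91595 + 16112)*(99636 + 144437))) - 492338/(3 - 382/14577*(-380)) = 273461/((-75483*244073)) - 492338/(3 + 145160/14577) = 273461/(-18423362259) - 492338/188891/14577 = 273461*(-1/18423362259) - 492338*14577/188891 = -273461/18423362259 - 7176811026/188891 = -132220989448037789485/3480007320464769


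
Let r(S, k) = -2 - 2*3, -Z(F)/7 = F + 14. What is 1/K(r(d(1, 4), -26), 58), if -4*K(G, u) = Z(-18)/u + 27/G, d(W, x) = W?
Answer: 928/671 ≈ 1.3830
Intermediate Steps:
Z(F) = -98 - 7*F (Z(F) = -7*(F + 14) = -7*(14 + F) = -98 - 7*F)
r(S, k) = -8 (r(S, k) = -2 - 6 = -8)
K(G, u) = -7/u - 27/(4*G) (K(G, u) = -((-98 - 7*(-18))/u + 27/G)/4 = -((-98 + 126)/u + 27/G)/4 = -(28/u + 27/G)/4 = -(27/G + 28/u)/4 = -7/u - 27/(4*G))
1/K(r(d(1, 4), -26), 58) = 1/(-7/58 - 27/4/(-8)) = 1/(-7*1/58 - 27/4*(-⅛)) = 1/(-7/58 + 27/32) = 1/(671/928) = 928/671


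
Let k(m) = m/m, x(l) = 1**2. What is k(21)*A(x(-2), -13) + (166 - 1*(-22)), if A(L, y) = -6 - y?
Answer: 195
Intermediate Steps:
x(l) = 1
k(m) = 1
k(21)*A(x(-2), -13) + (166 - 1*(-22)) = 1*(-6 - 1*(-13)) + (166 - 1*(-22)) = 1*(-6 + 13) + (166 + 22) = 1*7 + 188 = 7 + 188 = 195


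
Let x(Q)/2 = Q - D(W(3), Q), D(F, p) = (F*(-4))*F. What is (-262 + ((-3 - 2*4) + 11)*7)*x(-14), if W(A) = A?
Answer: -11528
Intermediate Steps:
D(F, p) = -4*F² (D(F, p) = (-4*F)*F = -4*F²)
x(Q) = 72 + 2*Q (x(Q) = 2*(Q - (-4)*3²) = 2*(Q - (-4)*9) = 2*(Q - 1*(-36)) = 2*(Q + 36) = 2*(36 + Q) = 72 + 2*Q)
(-262 + ((-3 - 2*4) + 11)*7)*x(-14) = (-262 + ((-3 - 2*4) + 11)*7)*(72 + 2*(-14)) = (-262 + ((-3 - 8) + 11)*7)*(72 - 28) = (-262 + (-11 + 11)*7)*44 = (-262 + 0*7)*44 = (-262 + 0)*44 = -262*44 = -11528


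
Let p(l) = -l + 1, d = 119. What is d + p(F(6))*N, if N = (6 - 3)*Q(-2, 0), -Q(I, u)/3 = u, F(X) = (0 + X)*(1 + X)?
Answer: 119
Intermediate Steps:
F(X) = X*(1 + X)
Q(I, u) = -3*u
p(l) = 1 - l
N = 0 (N = (6 - 3)*(-3*0) = 3*0 = 0)
d + p(F(6))*N = 119 + (1 - 6*(1 + 6))*0 = 119 + (1 - 6*7)*0 = 119 + (1 - 1*42)*0 = 119 + (1 - 42)*0 = 119 - 41*0 = 119 + 0 = 119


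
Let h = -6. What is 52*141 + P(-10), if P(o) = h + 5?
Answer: 7331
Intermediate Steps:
P(o) = -1 (P(o) = -6 + 5 = -1)
52*141 + P(-10) = 52*141 - 1 = 7332 - 1 = 7331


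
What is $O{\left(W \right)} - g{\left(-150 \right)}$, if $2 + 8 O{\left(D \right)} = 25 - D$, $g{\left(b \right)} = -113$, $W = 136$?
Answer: $\frac{791}{8} \approx 98.875$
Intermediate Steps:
$O{\left(D \right)} = \frac{23}{8} - \frac{D}{8}$ ($O{\left(D \right)} = - \frac{1}{4} + \frac{25 - D}{8} = - \frac{1}{4} - \left(- \frac{25}{8} + \frac{D}{8}\right) = \frac{23}{8} - \frac{D}{8}$)
$O{\left(W \right)} - g{\left(-150 \right)} = \left(\frac{23}{8} - 17\right) - -113 = \left(\frac{23}{8} - 17\right) + 113 = - \frac{113}{8} + 113 = \frac{791}{8}$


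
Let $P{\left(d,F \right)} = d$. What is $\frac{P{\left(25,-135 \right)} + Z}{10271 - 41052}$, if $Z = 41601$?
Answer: $- \frac{41626}{30781} \approx -1.3523$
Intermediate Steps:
$\frac{P{\left(25,-135 \right)} + Z}{10271 - 41052} = \frac{25 + 41601}{10271 - 41052} = \frac{41626}{-30781} = 41626 \left(- \frac{1}{30781}\right) = - \frac{41626}{30781}$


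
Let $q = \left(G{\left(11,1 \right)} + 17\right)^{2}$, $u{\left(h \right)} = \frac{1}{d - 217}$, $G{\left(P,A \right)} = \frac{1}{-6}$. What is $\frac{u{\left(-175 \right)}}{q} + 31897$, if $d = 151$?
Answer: $\frac{3579194261}{112211} \approx 31897.0$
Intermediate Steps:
$G{\left(P,A \right)} = - \frac{1}{6}$
$u{\left(h \right)} = - \frac{1}{66}$ ($u{\left(h \right)} = \frac{1}{151 - 217} = \frac{1}{-66} = - \frac{1}{66}$)
$q = \frac{10201}{36}$ ($q = \left(- \frac{1}{6} + 17\right)^{2} = \left(\frac{101}{6}\right)^{2} = \frac{10201}{36} \approx 283.36$)
$\frac{u{\left(-175 \right)}}{q} + 31897 = - \frac{1}{66 \cdot \frac{10201}{36}} + 31897 = \left(- \frac{1}{66}\right) \frac{36}{10201} + 31897 = - \frac{6}{112211} + 31897 = \frac{3579194261}{112211}$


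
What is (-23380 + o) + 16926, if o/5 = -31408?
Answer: -163494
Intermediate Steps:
o = -157040 (o = 5*(-31408) = -157040)
(-23380 + o) + 16926 = (-23380 - 157040) + 16926 = -180420 + 16926 = -163494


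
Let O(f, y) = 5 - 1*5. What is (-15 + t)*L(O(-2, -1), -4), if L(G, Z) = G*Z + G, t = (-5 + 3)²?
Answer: 0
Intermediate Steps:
O(f, y) = 0 (O(f, y) = 5 - 5 = 0)
t = 4 (t = (-2)² = 4)
L(G, Z) = G + G*Z
(-15 + t)*L(O(-2, -1), -4) = (-15 + 4)*(0*(1 - 4)) = -0*(-3) = -11*0 = 0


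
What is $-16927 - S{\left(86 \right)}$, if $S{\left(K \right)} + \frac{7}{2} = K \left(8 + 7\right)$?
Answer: $- \frac{36427}{2} \approx -18214.0$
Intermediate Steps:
$S{\left(K \right)} = - \frac{7}{2} + 15 K$ ($S{\left(K \right)} = - \frac{7}{2} + K \left(8 + 7\right) = - \frac{7}{2} + K 15 = - \frac{7}{2} + 15 K$)
$-16927 - S{\left(86 \right)} = -16927 - \left(- \frac{7}{2} + 15 \cdot 86\right) = -16927 - \left(- \frac{7}{2} + 1290\right) = -16927 - \frac{2573}{2} = - \frac{36427}{2}$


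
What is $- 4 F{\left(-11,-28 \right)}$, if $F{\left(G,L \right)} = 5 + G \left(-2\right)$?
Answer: $-108$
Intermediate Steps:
$F{\left(G,L \right)} = 5 - 2 G$
$- 4 F{\left(-11,-28 \right)} = - 4 \left(5 - -22\right) = - 4 \left(5 + 22\right) = \left(-4\right) 27 = -108$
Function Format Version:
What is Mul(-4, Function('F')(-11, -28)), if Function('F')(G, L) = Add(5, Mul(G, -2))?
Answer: -108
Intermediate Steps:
Function('F')(G, L) = Add(5, Mul(-2, G))
Mul(-4, Function('F')(-11, -28)) = Mul(-4, Add(5, Mul(-2, -11))) = Mul(-4, Add(5, 22)) = Mul(-4, 27) = -108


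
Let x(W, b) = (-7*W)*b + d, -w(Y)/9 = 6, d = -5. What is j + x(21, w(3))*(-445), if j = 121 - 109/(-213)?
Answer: -751903523/213 ≈ -3.5301e+6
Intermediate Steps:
j = 25882/213 (j = 121 - 109*(-1)/213 = 121 - 1*(-109/213) = 121 + 109/213 = 25882/213 ≈ 121.51)
w(Y) = -54 (w(Y) = -9*6 = -54)
x(W, b) = -5 - 7*W*b (x(W, b) = (-7*W)*b - 5 = -7*W*b - 5 = -5 - 7*W*b)
j + x(21, w(3))*(-445) = 25882/213 + (-5 - 7*21*(-54))*(-445) = 25882/213 + (-5 + 7938)*(-445) = 25882/213 + 7933*(-445) = 25882/213 - 3530185 = -751903523/213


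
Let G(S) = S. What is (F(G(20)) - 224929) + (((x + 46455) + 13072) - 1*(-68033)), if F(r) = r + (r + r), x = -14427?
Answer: -111736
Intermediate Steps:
F(r) = 3*r (F(r) = r + 2*r = 3*r)
(F(G(20)) - 224929) + (((x + 46455) + 13072) - 1*(-68033)) = (3*20 - 224929) + (((-14427 + 46455) + 13072) - 1*(-68033)) = (60 - 224929) + ((32028 + 13072) + 68033) = -224869 + (45100 + 68033) = -224869 + 113133 = -111736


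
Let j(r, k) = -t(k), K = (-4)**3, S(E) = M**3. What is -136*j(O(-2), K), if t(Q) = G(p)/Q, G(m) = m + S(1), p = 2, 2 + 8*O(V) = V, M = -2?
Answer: 51/4 ≈ 12.750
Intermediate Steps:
S(E) = -8 (S(E) = (-2)**3 = -8)
O(V) = -1/4 + V/8
K = -64
G(m) = -8 + m (G(m) = m - 8 = -8 + m)
t(Q) = -6/Q (t(Q) = (-8 + 2)/Q = -6/Q)
j(r, k) = 6/k (j(r, k) = -(-6)/k = 6/k)
-136*j(O(-2), K) = -816/(-64) = -816*(-1)/64 = -136*(-3/32) = 51/4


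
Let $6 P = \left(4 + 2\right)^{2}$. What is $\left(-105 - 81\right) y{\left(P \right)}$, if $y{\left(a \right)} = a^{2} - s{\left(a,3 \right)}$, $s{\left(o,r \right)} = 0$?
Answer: $-6696$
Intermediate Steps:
$P = 6$ ($P = \frac{\left(4 + 2\right)^{2}}{6} = \frac{6^{2}}{6} = \frac{1}{6} \cdot 36 = 6$)
$y{\left(a \right)} = a^{2}$ ($y{\left(a \right)} = a^{2} - 0 = a^{2} + 0 = a^{2}$)
$\left(-105 - 81\right) y{\left(P \right)} = \left(-105 - 81\right) 6^{2} = \left(-186\right) 36 = -6696$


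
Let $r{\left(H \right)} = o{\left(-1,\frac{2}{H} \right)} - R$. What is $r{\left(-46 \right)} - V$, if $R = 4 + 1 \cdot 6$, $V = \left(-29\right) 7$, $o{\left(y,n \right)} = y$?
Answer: $192$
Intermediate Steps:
$V = -203$
$R = 10$ ($R = 4 + 6 = 10$)
$r{\left(H \right)} = -11$ ($r{\left(H \right)} = -1 - 10 = -11$)
$r{\left(-46 \right)} - V = -11 - -203 = -11 + 203 = 192$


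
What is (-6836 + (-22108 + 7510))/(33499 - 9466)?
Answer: -21434/24033 ≈ -0.89186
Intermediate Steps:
(-6836 + (-22108 + 7510))/(33499 - 9466) = (-6836 - 14598)/24033 = -21434*1/24033 = -21434/24033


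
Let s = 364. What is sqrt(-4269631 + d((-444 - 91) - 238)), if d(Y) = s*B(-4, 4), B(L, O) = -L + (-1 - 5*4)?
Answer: 3*I*sqrt(475091) ≈ 2067.8*I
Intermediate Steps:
B(L, O) = -21 - L (B(L, O) = -L + (-1 - 20) = -L - 21 = -21 - L)
d(Y) = -6188 (d(Y) = 364*(-21 - 1*(-4)) = 364*(-21 + 4) = 364*(-17) = -6188)
sqrt(-4269631 + d((-444 - 91) - 238)) = sqrt(-4269631 - 6188) = sqrt(-4275819) = 3*I*sqrt(475091)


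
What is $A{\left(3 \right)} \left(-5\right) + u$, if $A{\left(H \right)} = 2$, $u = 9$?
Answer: $-1$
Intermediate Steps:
$A{\left(3 \right)} \left(-5\right) + u = 2 \left(-5\right) + 9 = -10 + 9 = -1$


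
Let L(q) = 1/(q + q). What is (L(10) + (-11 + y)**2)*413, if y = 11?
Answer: 413/20 ≈ 20.650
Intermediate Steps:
L(q) = 1/(2*q)
(L(10) + (-11 + y)**2)*413 = ((1/2)/10 + (-11 + 11)**2)*413 = ((1/2)*(1/10) + 0**2)*413 = (1/20 + 0)*413 = (1/20)*413 = 413/20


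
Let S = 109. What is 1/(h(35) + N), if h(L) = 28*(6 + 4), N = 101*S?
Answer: 1/11289 ≈ 8.8582e-5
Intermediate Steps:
N = 11009 (N = 101*109 = 11009)
h(L) = 280 (h(L) = 28*10 = 280)
1/(h(35) + N) = 1/(280 + 11009) = 1/11289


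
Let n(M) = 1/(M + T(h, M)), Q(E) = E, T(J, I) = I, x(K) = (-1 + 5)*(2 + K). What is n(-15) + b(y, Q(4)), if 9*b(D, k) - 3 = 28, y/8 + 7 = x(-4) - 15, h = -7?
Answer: 307/90 ≈ 3.4111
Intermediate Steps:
x(K) = 8 + 4*K (x(K) = 4*(2 + K) = 8 + 4*K)
y = -240 (y = -56 + 8*((8 + 4*(-4)) - 15) = -56 + 8*((8 - 16) - 15) = -56 + 8*(-8 - 15) = -56 + 8*(-23) = -56 - 184 = -240)
b(D, k) = 31/9 (b(D, k) = ⅓ + (⅑)*28 = ⅓ + 28/9 = 31/9)
n(M) = 1/(2*M) (n(M) = 1/(M + M) = 1/(2*M))
n(-15) + b(y, Q(4)) = (½)/(-15) + 31/9 = (½)*(-1/15) + 31/9 = -1/30 + 31/9 = 307/90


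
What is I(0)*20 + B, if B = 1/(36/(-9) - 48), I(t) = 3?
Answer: 3119/52 ≈ 59.981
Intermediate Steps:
B = -1/52 (B = 1/(36*(-⅑) - 48) = 1/(-4 - 48) = 1/(-52) = -1/52 ≈ -0.019231)
I(0)*20 + B = 3*20 - 1/52 = 60 - 1/52 = 3119/52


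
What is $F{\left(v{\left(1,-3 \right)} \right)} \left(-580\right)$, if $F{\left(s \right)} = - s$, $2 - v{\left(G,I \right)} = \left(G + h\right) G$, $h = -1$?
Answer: $1160$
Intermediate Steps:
$v{\left(G,I \right)} = 2 - G \left(-1 + G\right)$ ($v{\left(G,I \right)} = 2 - \left(G - 1\right) G = 2 - \left(-1 + G\right) G = 2 - G \left(-1 + G\right)$)
$F{\left(v{\left(1,-3 \right)} \right)} \left(-580\right) = - (2 + 1 - 1^{2}) \left(-580\right) = - (2 + 1 - 1) \left(-580\right) = \left(-1\right) 2 \left(-580\right) = \left(-2\right) \left(-580\right) = 1160$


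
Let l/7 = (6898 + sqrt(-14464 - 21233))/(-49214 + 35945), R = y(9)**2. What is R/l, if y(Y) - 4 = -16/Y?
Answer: -12203941600/8999821089 + 1769200*I*sqrt(35697)/8999821089 ≈ -1.356 + 0.037141*I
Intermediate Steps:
y(Y) = 4 - 16/Y
R = 400/81 (R = (4 - 16/9)**2 = (20/9)**2 = 400/81 ≈ 4.9383)
l = -48286/13269 - 7*I*sqrt(35697)/13269 (l = 7*((6898 + sqrt(-14464 - 21233))/(-49214 + 35945)) = 7*((6898 + sqrt(-35697))/(-13269)) = 7*((6898 + I*sqrt(35697))*(-1/13269)) = 7*(-6898/13269 - I*sqrt(35697)/13269) = -48286/13269 - 7*I*sqrt(35697)/13269 ≈ -3.639 - 0.099673*I)
R/l = 400/(81*(-48286/13269 - 7*I*sqrt(35697)/13269))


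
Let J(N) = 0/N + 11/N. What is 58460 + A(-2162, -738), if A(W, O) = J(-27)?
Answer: 1578409/27 ≈ 58460.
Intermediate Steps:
J(N) = 11/N (J(N) = 0 + 11/N = 11/N)
A(W, O) = -11/27 (A(W, O) = 11/(-27) = 11*(-1/27) = -11/27)
58460 + A(-2162, -738) = 58460 - 11/27 = 1578409/27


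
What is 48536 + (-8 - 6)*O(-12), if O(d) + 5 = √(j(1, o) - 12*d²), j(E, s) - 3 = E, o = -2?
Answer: 48606 - 28*I*√431 ≈ 48606.0 - 581.29*I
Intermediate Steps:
j(E, s) = 3 + E
O(d) = -5 + √(4 - 12*d²) (O(d) = -5 + √((3 + 1) - 12*d²) = -5 + √(4 - 12*d²))
48536 + (-8 - 6)*O(-12) = 48536 + (-8 - 6)*(-5 + 2*√(1 - 3*(-12)²)) = 48536 - 14*(-5 + 2*√(1 - 3*144)) = 48536 - 14*(-5 + 2*√(1 - 432)) = 48536 - 14*(-5 + 2*√(-431)) = 48536 - 14*(-5 + 2*(I*√431)) = 48536 - 14*(-5 + 2*I*√431) = 48536 + (70 - 28*I*√431) = 48606 - 28*I*√431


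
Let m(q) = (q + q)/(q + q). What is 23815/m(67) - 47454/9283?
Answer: 221027191/9283 ≈ 23810.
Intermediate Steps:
m(q) = 1 (m(q) = (2*q)/((2*q)) = (2*q)*(1/(2*q)) = 1)
23815/m(67) - 47454/9283 = 23815/1 - 47454/9283 = 23815*1 - 47454*1/9283 = 23815 - 47454/9283 = 221027191/9283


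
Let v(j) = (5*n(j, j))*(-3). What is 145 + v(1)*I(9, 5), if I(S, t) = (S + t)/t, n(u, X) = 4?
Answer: -23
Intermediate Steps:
v(j) = -60 (v(j) = (5*4)*(-3) = 20*(-3) = -60)
I(S, t) = (S + t)/t
145 + v(1)*I(9, 5) = 145 - 60*(9 + 5)/5 = 145 - 12*14 = 145 - 60*14/5 = 145 - 168 = -23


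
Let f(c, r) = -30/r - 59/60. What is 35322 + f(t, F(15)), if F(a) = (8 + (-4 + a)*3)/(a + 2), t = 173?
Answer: 86859101/2460 ≈ 35309.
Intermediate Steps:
F(a) = (-4 + 3*a)/(2 + a) (F(a) = (8 + (-12 + 3*a))/(2 + a) = (-4 + 3*a)/(2 + a))
f(c, r) = -59/60 - 30/r (f(c, r) = -30/r - 59*1/60 = -30/r - 59/60 = -59/60 - 30/r)
35322 + f(t, F(15)) = 35322 + (-59/60 - 30*(2 + 15)/(-4 + 3*15)) = 35322 + (-59/60 - 30*17/(-4 + 45)) = 35322 + (-59/60 - 30/((1/17)*41)) = 35322 + (-59/60 - 30/41/17) = 35322 + (-59/60 - 30*17/41) = 35322 + (-59/60 - 510/41) = 35322 - 33019/2460 = 86859101/2460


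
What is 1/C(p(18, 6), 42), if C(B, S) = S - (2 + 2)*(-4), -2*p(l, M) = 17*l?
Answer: 1/58 ≈ 0.017241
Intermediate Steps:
p(l, M) = -17*l/2
C(B, S) = 16 + S (C(B, S) = S - 4*(-4) = S - 1*(-16) = S + 16 = 16 + S)
1/C(p(18, 6), 42) = 1/(16 + 42) = 1/58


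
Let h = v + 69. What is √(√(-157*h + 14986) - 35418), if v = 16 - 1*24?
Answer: √(-35418 + 3*√601) ≈ 188.0*I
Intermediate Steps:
v = -8 (v = 16 - 24 = -8)
h = 61 (h = -8 + 69 = 61)
√(√(-157*h + 14986) - 35418) = √(√(-157*61 + 14986) - 35418) = √(√(-9577 + 14986) - 35418) = √(√5409 - 35418) = √(3*√601 - 35418) = √(-35418 + 3*√601)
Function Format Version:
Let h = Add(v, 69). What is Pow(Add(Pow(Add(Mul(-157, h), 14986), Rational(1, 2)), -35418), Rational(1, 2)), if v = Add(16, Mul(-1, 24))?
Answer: Pow(Add(-35418, Mul(3, Pow(601, Rational(1, 2)))), Rational(1, 2)) ≈ Mul(188.00, I)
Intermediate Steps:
v = -8 (v = Add(16, -24) = -8)
h = 61 (h = Add(-8, 69) = 61)
Pow(Add(Pow(Add(Mul(-157, h), 14986), Rational(1, 2)), -35418), Rational(1, 2)) = Pow(Add(Pow(Add(Mul(-157, 61), 14986), Rational(1, 2)), -35418), Rational(1, 2)) = Pow(Add(Pow(Add(-9577, 14986), Rational(1, 2)), -35418), Rational(1, 2)) = Pow(Add(Pow(5409, Rational(1, 2)), -35418), Rational(1, 2)) = Pow(Add(Mul(3, Pow(601, Rational(1, 2))), -35418), Rational(1, 2)) = Pow(Add(-35418, Mul(3, Pow(601, Rational(1, 2)))), Rational(1, 2))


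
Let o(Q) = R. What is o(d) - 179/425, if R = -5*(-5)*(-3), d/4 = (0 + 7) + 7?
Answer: -32054/425 ≈ -75.421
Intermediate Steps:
d = 56 (d = 4*((0 + 7) + 7) = 4*(7 + 7) = 4*14 = 56)
R = -75 (R = 25*(-3) = -75)
o(Q) = -75
o(d) - 179/425 = -75 - 179/425 = -32054/425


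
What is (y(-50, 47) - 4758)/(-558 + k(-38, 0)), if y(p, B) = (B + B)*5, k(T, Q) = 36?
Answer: 2144/261 ≈ 8.2146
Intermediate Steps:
y(p, B) = 10*B (y(p, B) = (2*B)*5 = 10*B)
(y(-50, 47) - 4758)/(-558 + k(-38, 0)) = (10*47 - 4758)/(-558 + 36) = (470 - 4758)/(-522) = -4288*(-1/522) = 2144/261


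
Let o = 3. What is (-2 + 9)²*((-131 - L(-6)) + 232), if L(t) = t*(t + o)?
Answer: 4067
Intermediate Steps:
L(t) = t*(3 + t) (L(t) = t*(t + 3) = t*(3 + t))
(-2 + 9)²*((-131 - L(-6)) + 232) = (-2 + 9)²*((-131 - (-6)*(3 - 6)) + 232) = 7²*((-131 - (-6)*(-3)) + 232) = 49*((-131 - 1*18) + 232) = 49*((-131 - 18) + 232) = 49*(-149 + 232) = 49*83 = 4067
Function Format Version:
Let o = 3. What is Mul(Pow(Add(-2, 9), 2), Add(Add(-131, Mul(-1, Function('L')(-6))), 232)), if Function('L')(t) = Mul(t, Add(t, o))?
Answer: 4067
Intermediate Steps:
Function('L')(t) = Mul(t, Add(3, t)) (Function('L')(t) = Mul(t, Add(t, 3)) = Mul(t, Add(3, t)))
Mul(Pow(Add(-2, 9), 2), Add(Add(-131, Mul(-1, Function('L')(-6))), 232)) = Mul(Pow(Add(-2, 9), 2), Add(Add(-131, Mul(-1, Mul(-6, Add(3, -6)))), 232)) = Mul(Pow(7, 2), Add(Add(-131, Mul(-1, Mul(-6, -3))), 232)) = Mul(49, Add(Add(-131, Mul(-1, 18)), 232)) = Mul(49, Add(Add(-131, -18), 232)) = Mul(49, Add(-149, 232)) = Mul(49, 83) = 4067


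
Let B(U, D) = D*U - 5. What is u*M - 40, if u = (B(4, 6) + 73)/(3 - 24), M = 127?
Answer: -12524/21 ≈ -596.38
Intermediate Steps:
B(U, D) = -5 + D*U
u = -92/21 (u = ((-5 + 6*4) + 73)/(3 - 24) = ((-5 + 24) + 73)/(-21) = (19 + 73)*(-1/21) = 92*(-1/21) = -92/21 ≈ -4.3810)
u*M - 40 = -92/21*127 - 40 = -11684/21 - 40 = -12524/21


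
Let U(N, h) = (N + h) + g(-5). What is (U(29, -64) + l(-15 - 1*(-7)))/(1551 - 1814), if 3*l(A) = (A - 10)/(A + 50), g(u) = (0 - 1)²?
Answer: 239/1841 ≈ 0.12982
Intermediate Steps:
g(u) = 1 (g(u) = (-1)² = 1)
U(N, h) = 1 + N + h (U(N, h) = (N + h) + 1 = 1 + N + h)
l(A) = (-10 + A)/(3*(50 + A)) (l(A) = ((A - 10)/(A + 50))/3 = ((-10 + A)/(50 + A))/3 = (-10 + A)/(3*(50 + A)))
(U(29, -64) + l(-15 - 1*(-7)))/(1551 - 1814) = ((1 + 29 - 64) + (-10 + (-15 - 1*(-7)))/(3*(50 + (-15 - 1*(-7)))))/(1551 - 1814) = (-34 + (-10 + (-15 + 7))/(3*(50 + (-15 + 7))))/(-263) = (-34 + (-10 - 8)/(3*(50 - 8)))*(-1/263) = (-34 + (⅓)*(-18)/42)*(-1/263) = (-34 + (⅓)*(1/42)*(-18))*(-1/263) = (-34 - ⅐)*(-1/263) = -239/7*(-1/263) = 239/1841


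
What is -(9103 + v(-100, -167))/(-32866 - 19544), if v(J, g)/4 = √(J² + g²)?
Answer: 9103/52410 + 2*√37889/26205 ≈ 0.18854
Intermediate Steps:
v(J, g) = 4*√(J² + g²)
-(9103 + v(-100, -167))/(-32866 - 19544) = -(9103 + 4*√((-100)² + (-167)²))/(-32866 - 19544) = -(9103 + 4*√(10000 + 27889))/(-52410) = -(9103 + 4*√37889)*(-1)/52410 = -(-9103/52410 - 2*√37889/26205) = 9103/52410 + 2*√37889/26205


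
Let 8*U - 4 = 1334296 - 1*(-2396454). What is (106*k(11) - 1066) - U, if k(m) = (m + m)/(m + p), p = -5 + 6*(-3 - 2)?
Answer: -5610089/12 ≈ -4.6751e+5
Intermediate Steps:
p = -35 (p = -5 + 6*(-5) = -5 - 30 = -35)
k(m) = 2*m/(-35 + m) (k(m) = (m + m)/(m - 35) = (2*m)/(-35 + m) = 2*m/(-35 + m))
U = 1865377/4 (U = ½ + (1334296 - 1*(-2396454))/8 = ½ + (1334296 + 2396454)/8 = ½ + (⅛)*3730750 = ½ + 1865375/4 = 1865377/4 ≈ 4.6634e+5)
(106*k(11) - 1066) - U = (106*(2*11/(-35 + 11)) - 1066) - 1*1865377/4 = (106*(2*11/(-24)) - 1066) - 1865377/4 = (106*(2*11*(-1/24)) - 1066) - 1865377/4 = (106*(-11/12) - 1066) - 1865377/4 = (-583/6 - 1066) - 1865377/4 = -6979/6 - 1865377/4 = -5610089/12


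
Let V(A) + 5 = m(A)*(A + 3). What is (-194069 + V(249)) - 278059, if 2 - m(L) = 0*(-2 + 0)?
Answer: -471629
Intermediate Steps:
m(L) = 2 (m(L) = 2 - 0*(-2 + 0) = 2 - 0*(-2) = 2 - 1*0 = 2 + 0 = 2)
V(A) = 1 + 2*A (V(A) = -5 + 2*(A + 3) = -5 + 2*(3 + A) = -5 + (6 + 2*A) = 1 + 2*A)
(-194069 + V(249)) - 278059 = (-194069 + (1 + 2*249)) - 278059 = (-194069 + (1 + 498)) - 278059 = (-194069 + 499) - 278059 = -193570 - 278059 = -471629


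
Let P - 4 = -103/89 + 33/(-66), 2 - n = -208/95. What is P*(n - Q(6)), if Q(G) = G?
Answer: -35862/8455 ≈ -4.2415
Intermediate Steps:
n = 398/95 (n = 2 - (-208)/95 = 2 - 1*(-208/95) = 2 + 208/95 = 398/95 ≈ 4.1895)
P = 417/178 (P = 4 + (-103/89 + 33/(-66)) = 4 + (-103*1/89 + 33*(-1/66)) = 4 + (-103/89 - ½) = 4 - 295/178 = 417/178 ≈ 2.3427)
P*(n - Q(6)) = 417*(398/95 - 1*6)/178 = 417*(398/95 - 6)/178 = (417/178)*(-172/95) = -35862/8455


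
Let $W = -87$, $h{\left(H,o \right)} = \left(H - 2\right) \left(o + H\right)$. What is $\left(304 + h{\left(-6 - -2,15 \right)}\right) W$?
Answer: $-20706$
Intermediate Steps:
$h{\left(H,o \right)} = \left(-2 + H\right) \left(H + o\right)$
$\left(304 + h{\left(-6 - -2,15 \right)}\right) W = \left(304 - \left(30 - \left(-6 - -2\right)^{2} + 2 \left(-6 - -2\right) - \left(-6 - -2\right) 15\right)\right) \left(-87\right) = \left(304 - \left(30 - \left(-6 + 2\right)^{2} + 2 \left(-6 + 2\right) - \left(-6 + 2\right) 15\right)\right) \left(-87\right) = \left(304 - \left(82 - 16\right)\right) \left(-87\right) = \left(304 + \left(16 + 8 - 30 - 60\right)\right) \left(-87\right) = \left(304 - 66\right) \left(-87\right) = 238 \left(-87\right) = -20706$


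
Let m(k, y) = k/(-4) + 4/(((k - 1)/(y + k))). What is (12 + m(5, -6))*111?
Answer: 4329/4 ≈ 1082.3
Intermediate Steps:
m(k, y) = -k/4 + 4*(k + y)/(-1 + k) (m(k, y) = k*(-1/4) + 4/(((-1 + k)/(k + y))) = -k/4 + 4/(((-1 + k)/(k + y))) = -k/4 + 4*((k + y)/(-1 + k)) = -k/4 + 4*(k + y)/(-1 + k))
(12 + m(5, -6))*111 = (12 + (-1*5**2 + 16*(-6) + 17*5)/(4*(-1 + 5)))*111 = (12 + (1/4)*(-1*25 - 96 + 85)/4)*111 = (12 + (1/4)*(1/4)*(-25 - 96 + 85))*111 = (12 + (1/4)*(1/4)*(-36))*111 = (12 - 9/4)*111 = (39/4)*111 = 4329/4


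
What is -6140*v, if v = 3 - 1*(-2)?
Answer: -30700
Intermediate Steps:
v = 5 (v = 3 + 2 = 5)
-6140*v = -6140*5 = -30700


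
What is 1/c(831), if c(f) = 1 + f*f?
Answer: 1/690562 ≈ 1.4481e-6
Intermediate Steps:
c(f) = 1 + f²
1/c(831) = 1/(1 + 831²) = 1/(1 + 690561) = 1/690562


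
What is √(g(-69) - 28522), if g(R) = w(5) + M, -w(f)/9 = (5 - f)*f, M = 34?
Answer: 2*I*√7122 ≈ 168.78*I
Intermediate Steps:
w(f) = -9*f*(5 - f) (w(f) = -9*(5 - f)*f = -9*f*(5 - f))
g(R) = 34 (g(R) = 9*5*(-5 + 5) + 34 = 9*5*0 + 34 = 0 + 34 = 34)
√(g(-69) - 28522) = √(34 - 28522) = √(-28488) = 2*I*√7122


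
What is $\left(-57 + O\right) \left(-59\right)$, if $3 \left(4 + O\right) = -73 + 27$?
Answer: $\frac{13511}{3} \approx 4503.7$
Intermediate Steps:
$O = - \frac{58}{3}$ ($O = -4 + \frac{-73 + 27}{3} = -4 + \frac{1}{3} \left(-46\right) = -4 - \frac{46}{3} = - \frac{58}{3} \approx -19.333$)
$\left(-57 + O\right) \left(-59\right) = \left(-57 - \frac{58}{3}\right) \left(-59\right) = \left(- \frac{229}{3}\right) \left(-59\right) = \frac{13511}{3}$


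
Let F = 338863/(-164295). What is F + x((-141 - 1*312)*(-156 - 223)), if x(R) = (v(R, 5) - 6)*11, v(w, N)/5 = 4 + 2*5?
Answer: 115324817/164295 ≈ 701.94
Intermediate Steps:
v(w, N) = 70 (v(w, N) = 5*(4 + 2*5) = 5*(4 + 10) = 5*14 = 70)
x(R) = 704 (x(R) = (70 - 6)*11 = 64*11 = 704)
F = -338863/164295 (F = 338863*(-1/164295) = -338863/164295 ≈ -2.0625)
F + x((-141 - 1*312)*(-156 - 223)) = -338863/164295 + 704 = 115324817/164295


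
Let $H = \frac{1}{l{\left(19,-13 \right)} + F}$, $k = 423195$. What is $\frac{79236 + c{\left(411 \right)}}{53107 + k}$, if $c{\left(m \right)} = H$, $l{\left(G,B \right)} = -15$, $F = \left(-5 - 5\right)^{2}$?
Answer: $\frac{6735061}{40485670} \approx 0.16636$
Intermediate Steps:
$F = 100$ ($F = \left(-10\right)^{2} = 100$)
$H = \frac{1}{85}$ ($H = \frac{1}{-15 + 100} = \frac{1}{85} \approx 0.011765$)
$c{\left(m \right)} = \frac{1}{85}$
$\frac{79236 + c{\left(411 \right)}}{53107 + k} = \frac{79236 + \frac{1}{85}}{53107 + 423195} = \frac{6735061}{85 \cdot 476302} = \frac{6735061}{85} \cdot \frac{1}{476302} = \frac{6735061}{40485670}$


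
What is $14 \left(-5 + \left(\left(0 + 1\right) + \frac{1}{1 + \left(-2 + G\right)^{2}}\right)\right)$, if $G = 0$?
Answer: $- \frac{266}{5} \approx -53.2$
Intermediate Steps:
$14 \left(-5 + \left(\left(0 + 1\right) + \frac{1}{1 + \left(-2 + G\right)^{2}}\right)\right) = 14 \left(-5 + \left(\left(0 + 1\right) + \frac{1}{1 + \left(-2 + 0\right)^{2}}\right)\right) = 14 \left(-5 + \left(1 + \frac{1}{1 + \left(-2\right)^{2}}\right)\right) = 14 \left(-5 + \left(1 + \frac{1}{1 + 4}\right)\right) = 14 \left(-5 + \left(1 + \frac{1}{5}\right)\right) = 14 \left(-5 + \frac{6}{5}\right) = 14 \left(- \frac{19}{5}\right) = - \frac{266}{5}$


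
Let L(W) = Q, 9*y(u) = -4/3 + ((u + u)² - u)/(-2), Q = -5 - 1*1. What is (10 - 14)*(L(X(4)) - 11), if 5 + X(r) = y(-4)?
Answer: 68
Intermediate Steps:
Q = -6 (Q = -5 - 1 = -6)
y(u) = -4/27 - 2*u²/9 + u/18 (y(u) = (-4/3 + ((u + u)² - u)/(-2))/9 = (-4*⅓ + ((2*u)² - u)*(-½))/9 = (-4/3 + (4*u² - u)*(-½))/9 = (-4/3 + (-u + 4*u²)*(-½))/9 = (-4/3 + (u/2 - 2*u²))/9 = (-4/3 + u/2 - 2*u²)/9 = -4/27 - 2*u²/9 + u/18)
X(r) = -241/27 (X(r) = -5 + (-4/27 - 2/9*(-4)² + (1/18)*(-4)) = -5 + (-4/27 - 2/9*16 - 2/9) = -5 + (-4/27 - 32/9 - 2/9) = -5 - 106/27 = -241/27)
L(W) = -6
(10 - 14)*(L(X(4)) - 11) = (10 - 14)*(-6 - 11) = -4*(-17) = 68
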